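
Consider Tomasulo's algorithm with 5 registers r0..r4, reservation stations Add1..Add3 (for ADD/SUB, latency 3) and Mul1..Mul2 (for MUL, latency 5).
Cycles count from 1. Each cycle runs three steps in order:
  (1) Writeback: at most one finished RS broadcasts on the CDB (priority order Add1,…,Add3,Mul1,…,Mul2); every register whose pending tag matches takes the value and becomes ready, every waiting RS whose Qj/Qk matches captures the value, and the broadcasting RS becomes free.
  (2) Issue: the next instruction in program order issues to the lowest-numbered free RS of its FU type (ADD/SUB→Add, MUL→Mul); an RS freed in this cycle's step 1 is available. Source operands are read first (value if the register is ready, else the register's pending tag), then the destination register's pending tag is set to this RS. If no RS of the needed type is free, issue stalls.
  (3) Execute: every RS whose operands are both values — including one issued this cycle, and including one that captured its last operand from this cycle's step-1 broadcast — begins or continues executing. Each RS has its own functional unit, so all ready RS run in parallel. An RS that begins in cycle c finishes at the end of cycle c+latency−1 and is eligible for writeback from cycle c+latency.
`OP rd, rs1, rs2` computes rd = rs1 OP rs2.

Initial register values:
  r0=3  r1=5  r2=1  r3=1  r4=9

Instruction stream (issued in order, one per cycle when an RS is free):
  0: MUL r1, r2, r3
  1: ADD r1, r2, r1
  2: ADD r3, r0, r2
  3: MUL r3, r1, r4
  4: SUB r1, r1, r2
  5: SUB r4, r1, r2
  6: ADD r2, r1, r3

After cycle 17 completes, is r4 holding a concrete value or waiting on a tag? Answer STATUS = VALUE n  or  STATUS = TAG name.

STATUS = VALUE 0

  c1: issue MUL r1<-Mul1  regs: r0:3,r1:Mul1,r2:1,r3:1,r4:9
  c2: issue ADD r1<-Add1  regs: r0:3,r1:Add1,r2:1,r3:1,r4:9
  c3: issue ADD r3<-Add2  regs: r0:3,r1:Add1,r2:1,r3:Add2,r4:9
  c4: issue MUL r3<-Mul2  regs: r0:3,r1:Add1,r2:1,r3:Mul2,r4:9
  c5: issue SUB r1<-Add3  regs: r0:3,r1:Add3,r2:1,r3:Mul2,r4:9
  c6: CDB Add2=4; issue SUB r4<-Add2  regs: r0:3,r1:Add3,r2:1,r3:Mul2,r4:Add2
  c7: CDB Mul1=1; stall  regs: r0:3,r1:Add3,r2:1,r3:Mul2,r4:Add2
  c8: stall  regs: r0:3,r1:Add3,r2:1,r3:Mul2,r4:Add2
  c9: stall  regs: r0:3,r1:Add3,r2:1,r3:Mul2,r4:Add2
  c10: CDB Add1=2; issue ADD r2<-Add1  regs: r0:3,r1:Add3,r2:Add1,r3:Mul2,r4:Add2
  c11: -  regs: r0:3,r1:Add3,r2:Add1,r3:Mul2,r4:Add2
  c12: -  regs: r0:3,r1:Add3,r2:Add1,r3:Mul2,r4:Add2
  c13: CDB Add3=1  regs: r0:3,r1:1,r2:Add1,r3:Mul2,r4:Add2
  c14: -  regs: r0:3,r1:1,r2:Add1,r3:Mul2,r4:Add2
  c15: CDB Mul2=18  regs: r0:3,r1:1,r2:Add1,r3:18,r4:Add2
  c16: CDB Add2=0  regs: r0:3,r1:1,r2:Add1,r3:18,r4:0
  c17: -  regs: r0:3,r1:1,r2:Add1,r3:18,r4:0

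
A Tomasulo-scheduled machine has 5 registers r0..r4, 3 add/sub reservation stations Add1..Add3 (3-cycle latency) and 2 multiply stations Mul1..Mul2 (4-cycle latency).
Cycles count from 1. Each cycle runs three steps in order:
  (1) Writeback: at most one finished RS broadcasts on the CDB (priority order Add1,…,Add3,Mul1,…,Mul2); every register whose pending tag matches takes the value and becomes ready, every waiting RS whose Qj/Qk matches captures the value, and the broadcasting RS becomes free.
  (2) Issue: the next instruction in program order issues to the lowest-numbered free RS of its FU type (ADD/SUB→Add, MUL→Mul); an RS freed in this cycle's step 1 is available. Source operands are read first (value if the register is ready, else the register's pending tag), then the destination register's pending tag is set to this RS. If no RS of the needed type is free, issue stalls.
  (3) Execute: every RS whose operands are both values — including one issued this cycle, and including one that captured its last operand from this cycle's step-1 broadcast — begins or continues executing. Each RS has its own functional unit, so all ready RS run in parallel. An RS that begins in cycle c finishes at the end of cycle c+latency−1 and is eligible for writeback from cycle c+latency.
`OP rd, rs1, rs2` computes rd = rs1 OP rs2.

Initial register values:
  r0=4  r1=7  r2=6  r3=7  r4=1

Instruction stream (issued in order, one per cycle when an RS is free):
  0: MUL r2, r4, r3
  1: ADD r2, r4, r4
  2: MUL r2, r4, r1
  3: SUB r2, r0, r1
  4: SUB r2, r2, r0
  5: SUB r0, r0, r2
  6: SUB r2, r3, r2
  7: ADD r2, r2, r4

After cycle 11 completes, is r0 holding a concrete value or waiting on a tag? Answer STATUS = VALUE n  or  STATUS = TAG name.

STATUS = TAG Add3

cycle 1: issue MUL r2<-Mul1 // r0:4,r1:7,r2:Mul1,r3:7,r4:1
cycle 2: issue ADD r2<-Add1 // r0:4,r1:7,r2:Add1,r3:7,r4:1
cycle 3: issue MUL r2<-Mul2 // r0:4,r1:7,r2:Mul2,r3:7,r4:1
cycle 4: issue SUB r2<-Add2 // r0:4,r1:7,r2:Add2,r3:7,r4:1
cycle 5: CDB Add1=2; issue SUB r2<-Add1 // r0:4,r1:7,r2:Add1,r3:7,r4:1
cycle 6: CDB Mul1=7; issue SUB r0<-Add3 // r0:Add3,r1:7,r2:Add1,r3:7,r4:1
cycle 7: CDB Add2=-3; issue SUB r2<-Add2 // r0:Add3,r1:7,r2:Add2,r3:7,r4:1
cycle 8: CDB Mul2=7; stall // r0:Add3,r1:7,r2:Add2,r3:7,r4:1
cycle 9: stall // r0:Add3,r1:7,r2:Add2,r3:7,r4:1
cycle 10: CDB Add1=-7; issue ADD r2<-Add1 // r0:Add3,r1:7,r2:Add1,r3:7,r4:1
cycle 11: - // r0:Add3,r1:7,r2:Add1,r3:7,r4:1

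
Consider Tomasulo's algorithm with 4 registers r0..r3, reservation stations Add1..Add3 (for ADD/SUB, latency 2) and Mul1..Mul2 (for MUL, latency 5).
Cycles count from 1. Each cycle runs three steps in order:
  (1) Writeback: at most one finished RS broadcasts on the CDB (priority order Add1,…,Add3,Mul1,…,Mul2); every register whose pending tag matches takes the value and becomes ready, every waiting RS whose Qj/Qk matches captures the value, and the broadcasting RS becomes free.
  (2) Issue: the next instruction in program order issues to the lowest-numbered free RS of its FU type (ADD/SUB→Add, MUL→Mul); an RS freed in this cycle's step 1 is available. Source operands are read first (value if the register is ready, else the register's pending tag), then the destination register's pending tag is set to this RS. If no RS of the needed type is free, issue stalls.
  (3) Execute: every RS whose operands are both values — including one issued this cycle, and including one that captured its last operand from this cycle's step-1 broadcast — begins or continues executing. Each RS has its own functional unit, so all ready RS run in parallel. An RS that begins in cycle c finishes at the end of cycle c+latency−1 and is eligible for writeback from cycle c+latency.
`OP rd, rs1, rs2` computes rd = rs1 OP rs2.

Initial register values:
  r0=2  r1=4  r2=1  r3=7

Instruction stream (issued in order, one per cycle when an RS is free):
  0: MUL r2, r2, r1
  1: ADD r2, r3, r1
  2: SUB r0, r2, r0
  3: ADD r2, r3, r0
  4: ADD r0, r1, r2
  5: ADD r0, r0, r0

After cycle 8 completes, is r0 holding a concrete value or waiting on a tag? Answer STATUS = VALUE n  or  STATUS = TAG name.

STATUS = TAG Add2

  c1: issue MUL r2<-Mul1  regs: r0:2,r1:4,r2:Mul1,r3:7
  c2: issue ADD r2<-Add1  regs: r0:2,r1:4,r2:Add1,r3:7
  c3: issue SUB r0<-Add2  regs: r0:Add2,r1:4,r2:Add1,r3:7
  c4: CDB Add1=11; issue ADD r2<-Add1  regs: r0:Add2,r1:4,r2:Add1,r3:7
  c5: issue ADD r0<-Add3  regs: r0:Add3,r1:4,r2:Add1,r3:7
  c6: CDB Add2=9; issue ADD r0<-Add2  regs: r0:Add2,r1:4,r2:Add1,r3:7
  c7: CDB Mul1=4  regs: r0:Add2,r1:4,r2:Add1,r3:7
  c8: CDB Add1=16  regs: r0:Add2,r1:4,r2:16,r3:7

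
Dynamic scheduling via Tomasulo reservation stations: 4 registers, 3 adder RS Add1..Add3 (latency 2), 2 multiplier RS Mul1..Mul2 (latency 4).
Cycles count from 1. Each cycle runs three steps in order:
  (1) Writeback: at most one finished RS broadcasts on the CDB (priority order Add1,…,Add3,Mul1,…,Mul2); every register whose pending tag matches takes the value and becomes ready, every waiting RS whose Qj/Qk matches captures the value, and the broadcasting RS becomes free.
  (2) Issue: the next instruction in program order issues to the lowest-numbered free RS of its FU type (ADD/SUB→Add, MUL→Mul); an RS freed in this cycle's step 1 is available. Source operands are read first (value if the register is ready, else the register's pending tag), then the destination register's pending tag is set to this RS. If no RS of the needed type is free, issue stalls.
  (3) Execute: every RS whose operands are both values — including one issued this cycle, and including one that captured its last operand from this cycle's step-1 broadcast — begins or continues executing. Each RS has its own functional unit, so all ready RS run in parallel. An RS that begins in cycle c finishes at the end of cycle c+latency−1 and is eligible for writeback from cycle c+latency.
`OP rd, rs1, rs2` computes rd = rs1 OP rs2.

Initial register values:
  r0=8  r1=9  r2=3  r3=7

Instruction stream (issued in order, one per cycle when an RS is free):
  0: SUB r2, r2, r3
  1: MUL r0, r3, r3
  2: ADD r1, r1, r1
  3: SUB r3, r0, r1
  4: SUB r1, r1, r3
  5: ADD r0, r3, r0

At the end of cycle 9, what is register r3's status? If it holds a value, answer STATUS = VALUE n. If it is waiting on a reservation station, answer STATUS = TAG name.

cycle 1: issue SUB r2<-Add1 // r0:8,r1:9,r2:Add1,r3:7
cycle 2: issue MUL r0<-Mul1 // r0:Mul1,r1:9,r2:Add1,r3:7
cycle 3: CDB Add1=-4; issue ADD r1<-Add1 // r0:Mul1,r1:Add1,r2:-4,r3:7
cycle 4: issue SUB r3<-Add2 // r0:Mul1,r1:Add1,r2:-4,r3:Add2
cycle 5: CDB Add1=18; issue SUB r1<-Add1 // r0:Mul1,r1:Add1,r2:-4,r3:Add2
cycle 6: CDB Mul1=49; issue ADD r0<-Add3 // r0:Add3,r1:Add1,r2:-4,r3:Add2
cycle 7: - // r0:Add3,r1:Add1,r2:-4,r3:Add2
cycle 8: CDB Add2=31 // r0:Add3,r1:Add1,r2:-4,r3:31
cycle 9: - // r0:Add3,r1:Add1,r2:-4,r3:31

STATUS = VALUE 31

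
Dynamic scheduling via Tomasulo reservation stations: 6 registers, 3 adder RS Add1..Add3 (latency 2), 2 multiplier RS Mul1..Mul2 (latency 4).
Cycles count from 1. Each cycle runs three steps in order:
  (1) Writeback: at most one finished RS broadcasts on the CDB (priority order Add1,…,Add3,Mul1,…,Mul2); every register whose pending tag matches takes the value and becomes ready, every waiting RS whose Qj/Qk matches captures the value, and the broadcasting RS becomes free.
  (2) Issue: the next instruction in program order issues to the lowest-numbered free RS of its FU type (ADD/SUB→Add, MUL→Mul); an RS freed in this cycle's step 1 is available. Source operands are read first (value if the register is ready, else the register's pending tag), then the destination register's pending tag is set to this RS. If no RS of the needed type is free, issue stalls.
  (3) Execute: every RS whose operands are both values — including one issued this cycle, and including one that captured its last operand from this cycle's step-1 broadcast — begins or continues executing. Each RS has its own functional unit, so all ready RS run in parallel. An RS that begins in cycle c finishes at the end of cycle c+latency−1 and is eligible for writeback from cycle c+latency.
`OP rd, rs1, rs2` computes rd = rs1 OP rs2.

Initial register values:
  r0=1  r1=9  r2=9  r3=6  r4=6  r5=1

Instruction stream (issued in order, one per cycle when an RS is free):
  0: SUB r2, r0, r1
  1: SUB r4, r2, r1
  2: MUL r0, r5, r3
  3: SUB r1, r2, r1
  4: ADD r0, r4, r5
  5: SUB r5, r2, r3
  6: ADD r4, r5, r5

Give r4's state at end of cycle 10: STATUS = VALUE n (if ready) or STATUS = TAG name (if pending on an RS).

c1: issue SUB r2<-Add1 | r0:1,r1:9,r2:Add1,r3:6,r4:6,r5:1
c2: issue SUB r4<-Add2 | r0:1,r1:9,r2:Add1,r3:6,r4:Add2,r5:1
c3: CDB Add1=-8; issue MUL r0<-Mul1 | r0:Mul1,r1:9,r2:-8,r3:6,r4:Add2,r5:1
c4: issue SUB r1<-Add1 | r0:Mul1,r1:Add1,r2:-8,r3:6,r4:Add2,r5:1
c5: CDB Add2=-17; issue ADD r0<-Add2 | r0:Add2,r1:Add1,r2:-8,r3:6,r4:-17,r5:1
c6: CDB Add1=-17; issue SUB r5<-Add1 | r0:Add2,r1:-17,r2:-8,r3:6,r4:-17,r5:Add1
c7: CDB Add2=-16; issue ADD r4<-Add2 | r0:-16,r1:-17,r2:-8,r3:6,r4:Add2,r5:Add1
c8: CDB Add1=-14 | r0:-16,r1:-17,r2:-8,r3:6,r4:Add2,r5:-14
c9: CDB Mul1=6 | r0:-16,r1:-17,r2:-8,r3:6,r4:Add2,r5:-14
c10: CDB Add2=-28 | r0:-16,r1:-17,r2:-8,r3:6,r4:-28,r5:-14

STATUS = VALUE -28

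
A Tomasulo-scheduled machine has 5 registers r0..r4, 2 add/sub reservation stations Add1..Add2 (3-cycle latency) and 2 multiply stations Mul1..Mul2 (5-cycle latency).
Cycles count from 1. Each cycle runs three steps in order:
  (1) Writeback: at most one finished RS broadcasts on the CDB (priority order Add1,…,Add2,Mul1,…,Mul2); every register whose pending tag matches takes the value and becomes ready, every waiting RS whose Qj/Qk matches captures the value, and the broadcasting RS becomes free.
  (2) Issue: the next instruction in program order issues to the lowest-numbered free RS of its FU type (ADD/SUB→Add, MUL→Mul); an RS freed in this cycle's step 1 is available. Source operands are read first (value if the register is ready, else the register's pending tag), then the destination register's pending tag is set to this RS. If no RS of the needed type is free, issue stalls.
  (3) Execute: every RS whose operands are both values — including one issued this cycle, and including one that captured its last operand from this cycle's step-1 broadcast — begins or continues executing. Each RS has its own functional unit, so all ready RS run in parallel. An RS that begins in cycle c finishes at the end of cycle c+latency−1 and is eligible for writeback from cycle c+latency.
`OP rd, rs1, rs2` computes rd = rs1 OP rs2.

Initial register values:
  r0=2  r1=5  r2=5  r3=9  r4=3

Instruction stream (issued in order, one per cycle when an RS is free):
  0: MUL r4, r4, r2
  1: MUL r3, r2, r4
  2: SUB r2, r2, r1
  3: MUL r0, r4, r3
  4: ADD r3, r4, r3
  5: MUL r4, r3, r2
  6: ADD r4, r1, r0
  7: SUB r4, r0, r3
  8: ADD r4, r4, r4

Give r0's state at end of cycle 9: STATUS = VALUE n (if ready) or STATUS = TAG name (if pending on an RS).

STATUS = TAG Mul1

  c1: issue MUL r4<-Mul1  regs: r0:2,r1:5,r2:5,r3:9,r4:Mul1
  c2: issue MUL r3<-Mul2  regs: r0:2,r1:5,r2:5,r3:Mul2,r4:Mul1
  c3: issue SUB r2<-Add1  regs: r0:2,r1:5,r2:Add1,r3:Mul2,r4:Mul1
  c4: stall  regs: r0:2,r1:5,r2:Add1,r3:Mul2,r4:Mul1
  c5: stall  regs: r0:2,r1:5,r2:Add1,r3:Mul2,r4:Mul1
  c6: CDB Add1=0; stall  regs: r0:2,r1:5,r2:0,r3:Mul2,r4:Mul1
  c7: CDB Mul1=15; issue MUL r0<-Mul1  regs: r0:Mul1,r1:5,r2:0,r3:Mul2,r4:15
  c8: issue ADD r3<-Add1  regs: r0:Mul1,r1:5,r2:0,r3:Add1,r4:15
  c9: stall  regs: r0:Mul1,r1:5,r2:0,r3:Add1,r4:15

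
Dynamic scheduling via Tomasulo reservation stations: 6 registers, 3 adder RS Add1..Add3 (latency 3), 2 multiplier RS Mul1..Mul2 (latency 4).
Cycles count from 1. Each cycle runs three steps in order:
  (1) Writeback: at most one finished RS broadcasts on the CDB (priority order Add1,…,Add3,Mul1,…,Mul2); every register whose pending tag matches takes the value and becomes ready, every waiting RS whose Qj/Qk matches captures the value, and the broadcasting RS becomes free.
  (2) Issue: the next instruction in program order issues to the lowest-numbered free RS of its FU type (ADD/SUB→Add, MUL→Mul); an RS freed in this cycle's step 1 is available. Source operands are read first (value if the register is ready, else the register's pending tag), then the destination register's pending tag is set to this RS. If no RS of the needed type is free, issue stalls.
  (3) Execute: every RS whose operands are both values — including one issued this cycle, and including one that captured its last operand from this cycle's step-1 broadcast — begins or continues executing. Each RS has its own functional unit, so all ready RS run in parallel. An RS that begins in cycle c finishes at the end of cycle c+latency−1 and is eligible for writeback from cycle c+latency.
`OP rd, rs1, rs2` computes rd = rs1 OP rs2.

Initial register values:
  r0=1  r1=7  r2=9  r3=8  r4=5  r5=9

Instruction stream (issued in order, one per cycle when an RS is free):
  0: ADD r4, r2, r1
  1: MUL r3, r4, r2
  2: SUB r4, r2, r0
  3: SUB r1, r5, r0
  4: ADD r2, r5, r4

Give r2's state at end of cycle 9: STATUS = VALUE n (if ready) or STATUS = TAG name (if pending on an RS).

STATUS = VALUE 17

cycle 1: issue ADD r4<-Add1 // r0:1,r1:7,r2:9,r3:8,r4:Add1,r5:9
cycle 2: issue MUL r3<-Mul1 // r0:1,r1:7,r2:9,r3:Mul1,r4:Add1,r5:9
cycle 3: issue SUB r4<-Add2 // r0:1,r1:7,r2:9,r3:Mul1,r4:Add2,r5:9
cycle 4: CDB Add1=16; issue SUB r1<-Add1 // r0:1,r1:Add1,r2:9,r3:Mul1,r4:Add2,r5:9
cycle 5: issue ADD r2<-Add3 // r0:1,r1:Add1,r2:Add3,r3:Mul1,r4:Add2,r5:9
cycle 6: CDB Add2=8 // r0:1,r1:Add1,r2:Add3,r3:Mul1,r4:8,r5:9
cycle 7: CDB Add1=8 // r0:1,r1:8,r2:Add3,r3:Mul1,r4:8,r5:9
cycle 8: CDB Mul1=144 // r0:1,r1:8,r2:Add3,r3:144,r4:8,r5:9
cycle 9: CDB Add3=17 // r0:1,r1:8,r2:17,r3:144,r4:8,r5:9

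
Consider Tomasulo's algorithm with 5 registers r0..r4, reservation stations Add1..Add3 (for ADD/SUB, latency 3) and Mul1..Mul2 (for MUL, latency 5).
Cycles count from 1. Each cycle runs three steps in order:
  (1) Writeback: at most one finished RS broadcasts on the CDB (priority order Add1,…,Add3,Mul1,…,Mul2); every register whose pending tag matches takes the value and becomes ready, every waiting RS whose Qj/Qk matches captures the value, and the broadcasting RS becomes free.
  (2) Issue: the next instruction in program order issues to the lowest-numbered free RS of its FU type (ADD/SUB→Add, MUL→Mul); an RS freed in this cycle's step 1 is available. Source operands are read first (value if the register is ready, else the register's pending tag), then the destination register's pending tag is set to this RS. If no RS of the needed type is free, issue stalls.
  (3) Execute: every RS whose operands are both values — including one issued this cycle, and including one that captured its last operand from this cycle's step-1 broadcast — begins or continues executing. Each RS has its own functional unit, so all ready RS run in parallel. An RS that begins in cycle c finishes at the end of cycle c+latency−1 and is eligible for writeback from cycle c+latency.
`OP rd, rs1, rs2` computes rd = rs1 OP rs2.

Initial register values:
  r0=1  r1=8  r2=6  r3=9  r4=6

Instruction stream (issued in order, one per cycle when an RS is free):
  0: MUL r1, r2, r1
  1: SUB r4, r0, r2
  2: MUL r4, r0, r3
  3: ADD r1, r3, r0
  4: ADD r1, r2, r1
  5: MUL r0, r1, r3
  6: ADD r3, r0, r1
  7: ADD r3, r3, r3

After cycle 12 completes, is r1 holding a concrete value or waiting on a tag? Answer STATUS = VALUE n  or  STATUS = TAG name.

cycle 1: issue MUL r1<-Mul1 // r0:1,r1:Mul1,r2:6,r3:9,r4:6
cycle 2: issue SUB r4<-Add1 // r0:1,r1:Mul1,r2:6,r3:9,r4:Add1
cycle 3: issue MUL r4<-Mul2 // r0:1,r1:Mul1,r2:6,r3:9,r4:Mul2
cycle 4: issue ADD r1<-Add2 // r0:1,r1:Add2,r2:6,r3:9,r4:Mul2
cycle 5: CDB Add1=-5; issue ADD r1<-Add1 // r0:1,r1:Add1,r2:6,r3:9,r4:Mul2
cycle 6: CDB Mul1=48; issue MUL r0<-Mul1 // r0:Mul1,r1:Add1,r2:6,r3:9,r4:Mul2
cycle 7: CDB Add2=10; issue ADD r3<-Add2 // r0:Mul1,r1:Add1,r2:6,r3:Add2,r4:Mul2
cycle 8: CDB Mul2=9; issue ADD r3<-Add3 // r0:Mul1,r1:Add1,r2:6,r3:Add3,r4:9
cycle 9: - // r0:Mul1,r1:Add1,r2:6,r3:Add3,r4:9
cycle 10: CDB Add1=16 // r0:Mul1,r1:16,r2:6,r3:Add3,r4:9
cycle 11: - // r0:Mul1,r1:16,r2:6,r3:Add3,r4:9
cycle 12: - // r0:Mul1,r1:16,r2:6,r3:Add3,r4:9

STATUS = VALUE 16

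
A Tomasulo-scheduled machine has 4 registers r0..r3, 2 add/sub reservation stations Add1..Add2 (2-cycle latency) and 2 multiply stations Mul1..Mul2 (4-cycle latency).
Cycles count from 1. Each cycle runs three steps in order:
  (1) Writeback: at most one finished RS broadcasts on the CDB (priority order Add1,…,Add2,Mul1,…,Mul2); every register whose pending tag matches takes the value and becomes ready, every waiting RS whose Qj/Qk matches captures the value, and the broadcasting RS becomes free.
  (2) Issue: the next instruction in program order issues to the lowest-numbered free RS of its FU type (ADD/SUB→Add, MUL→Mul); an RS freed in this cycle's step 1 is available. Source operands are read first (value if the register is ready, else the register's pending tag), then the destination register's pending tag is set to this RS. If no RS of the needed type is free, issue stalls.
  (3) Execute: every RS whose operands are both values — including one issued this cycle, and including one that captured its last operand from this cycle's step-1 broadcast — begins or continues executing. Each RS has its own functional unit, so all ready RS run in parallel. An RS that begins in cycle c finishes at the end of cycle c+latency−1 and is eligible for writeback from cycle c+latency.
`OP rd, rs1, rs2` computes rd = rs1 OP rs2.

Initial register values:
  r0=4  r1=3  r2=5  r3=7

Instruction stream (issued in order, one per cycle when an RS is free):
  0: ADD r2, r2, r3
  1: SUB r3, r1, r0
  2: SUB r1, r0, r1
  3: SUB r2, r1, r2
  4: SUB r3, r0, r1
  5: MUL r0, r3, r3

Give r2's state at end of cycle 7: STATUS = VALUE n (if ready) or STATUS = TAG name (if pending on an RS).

c1: issue ADD r2<-Add1 | r0:4,r1:3,r2:Add1,r3:7
c2: issue SUB r3<-Add2 | r0:4,r1:3,r2:Add1,r3:Add2
c3: CDB Add1=12; issue SUB r1<-Add1 | r0:4,r1:Add1,r2:12,r3:Add2
c4: CDB Add2=-1; issue SUB r2<-Add2 | r0:4,r1:Add1,r2:Add2,r3:-1
c5: CDB Add1=1; issue SUB r3<-Add1 | r0:4,r1:1,r2:Add2,r3:Add1
c6: issue MUL r0<-Mul1 | r0:Mul1,r1:1,r2:Add2,r3:Add1
c7: CDB Add1=3 | r0:Mul1,r1:1,r2:Add2,r3:3

STATUS = TAG Add2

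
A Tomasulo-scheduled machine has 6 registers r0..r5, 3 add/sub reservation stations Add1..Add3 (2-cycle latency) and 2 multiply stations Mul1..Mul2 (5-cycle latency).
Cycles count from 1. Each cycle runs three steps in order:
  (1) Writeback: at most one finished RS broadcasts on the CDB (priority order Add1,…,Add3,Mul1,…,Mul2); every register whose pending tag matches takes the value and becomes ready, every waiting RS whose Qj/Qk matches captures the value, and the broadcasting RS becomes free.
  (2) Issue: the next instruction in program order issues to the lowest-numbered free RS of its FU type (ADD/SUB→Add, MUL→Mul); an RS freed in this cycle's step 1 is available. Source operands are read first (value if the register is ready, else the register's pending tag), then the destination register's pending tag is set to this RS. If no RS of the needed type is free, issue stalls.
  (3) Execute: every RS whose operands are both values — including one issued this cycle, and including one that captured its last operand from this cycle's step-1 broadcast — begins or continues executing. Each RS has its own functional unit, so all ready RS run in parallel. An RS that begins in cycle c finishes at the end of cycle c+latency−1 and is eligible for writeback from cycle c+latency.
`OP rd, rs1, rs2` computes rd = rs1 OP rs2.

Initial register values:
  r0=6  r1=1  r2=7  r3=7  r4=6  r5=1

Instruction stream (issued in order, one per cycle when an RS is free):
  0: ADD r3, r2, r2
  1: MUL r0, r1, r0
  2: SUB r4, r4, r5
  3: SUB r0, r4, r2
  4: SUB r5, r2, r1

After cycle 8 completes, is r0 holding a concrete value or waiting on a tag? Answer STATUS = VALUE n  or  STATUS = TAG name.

cycle 1: issue ADD r3<-Add1 // r0:6,r1:1,r2:7,r3:Add1,r4:6,r5:1
cycle 2: issue MUL r0<-Mul1 // r0:Mul1,r1:1,r2:7,r3:Add1,r4:6,r5:1
cycle 3: CDB Add1=14; issue SUB r4<-Add1 // r0:Mul1,r1:1,r2:7,r3:14,r4:Add1,r5:1
cycle 4: issue SUB r0<-Add2 // r0:Add2,r1:1,r2:7,r3:14,r4:Add1,r5:1
cycle 5: CDB Add1=5; issue SUB r5<-Add1 // r0:Add2,r1:1,r2:7,r3:14,r4:5,r5:Add1
cycle 6: - // r0:Add2,r1:1,r2:7,r3:14,r4:5,r5:Add1
cycle 7: CDB Add1=6 // r0:Add2,r1:1,r2:7,r3:14,r4:5,r5:6
cycle 8: CDB Add2=-2 // r0:-2,r1:1,r2:7,r3:14,r4:5,r5:6

STATUS = VALUE -2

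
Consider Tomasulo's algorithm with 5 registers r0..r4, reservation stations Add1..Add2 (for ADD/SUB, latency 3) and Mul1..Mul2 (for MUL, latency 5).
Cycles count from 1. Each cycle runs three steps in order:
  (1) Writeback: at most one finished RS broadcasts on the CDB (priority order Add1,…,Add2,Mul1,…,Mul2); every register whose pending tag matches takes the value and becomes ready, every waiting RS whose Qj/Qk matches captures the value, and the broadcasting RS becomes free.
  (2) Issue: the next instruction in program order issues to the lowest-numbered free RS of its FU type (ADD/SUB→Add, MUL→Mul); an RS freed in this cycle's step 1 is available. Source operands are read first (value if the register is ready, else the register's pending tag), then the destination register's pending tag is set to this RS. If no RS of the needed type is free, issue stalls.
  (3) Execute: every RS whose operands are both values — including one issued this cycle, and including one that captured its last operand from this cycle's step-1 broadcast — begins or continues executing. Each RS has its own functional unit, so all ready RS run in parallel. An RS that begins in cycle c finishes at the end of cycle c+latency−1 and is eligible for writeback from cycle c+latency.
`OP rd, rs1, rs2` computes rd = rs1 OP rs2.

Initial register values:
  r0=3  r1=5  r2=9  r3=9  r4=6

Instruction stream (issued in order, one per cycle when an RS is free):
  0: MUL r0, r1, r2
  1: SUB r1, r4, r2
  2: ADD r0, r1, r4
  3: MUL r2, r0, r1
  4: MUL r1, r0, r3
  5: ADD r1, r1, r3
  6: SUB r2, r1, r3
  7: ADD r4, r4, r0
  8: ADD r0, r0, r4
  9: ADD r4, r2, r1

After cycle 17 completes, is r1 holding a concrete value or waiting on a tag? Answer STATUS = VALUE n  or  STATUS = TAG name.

  c1: issue MUL r0<-Mul1  regs: r0:Mul1,r1:5,r2:9,r3:9,r4:6
  c2: issue SUB r1<-Add1  regs: r0:Mul1,r1:Add1,r2:9,r3:9,r4:6
  c3: issue ADD r0<-Add2  regs: r0:Add2,r1:Add1,r2:9,r3:9,r4:6
  c4: issue MUL r2<-Mul2  regs: r0:Add2,r1:Add1,r2:Mul2,r3:9,r4:6
  c5: CDB Add1=-3; stall  regs: r0:Add2,r1:-3,r2:Mul2,r3:9,r4:6
  c6: CDB Mul1=45; issue MUL r1<-Mul1  regs: r0:Add2,r1:Mul1,r2:Mul2,r3:9,r4:6
  c7: issue ADD r1<-Add1  regs: r0:Add2,r1:Add1,r2:Mul2,r3:9,r4:6
  c8: CDB Add2=3; issue SUB r2<-Add2  regs: r0:3,r1:Add1,r2:Add2,r3:9,r4:6
  c9: stall  regs: r0:3,r1:Add1,r2:Add2,r3:9,r4:6
  c10: stall  regs: r0:3,r1:Add1,r2:Add2,r3:9,r4:6
  c11: stall  regs: r0:3,r1:Add1,r2:Add2,r3:9,r4:6
  c12: stall  regs: r0:3,r1:Add1,r2:Add2,r3:9,r4:6
  c13: CDB Mul1=27; stall  regs: r0:3,r1:Add1,r2:Add2,r3:9,r4:6
  c14: CDB Mul2=-9; stall  regs: r0:3,r1:Add1,r2:Add2,r3:9,r4:6
  c15: stall  regs: r0:3,r1:Add1,r2:Add2,r3:9,r4:6
  c16: CDB Add1=36; issue ADD r4<-Add1  regs: r0:3,r1:36,r2:Add2,r3:9,r4:Add1
  c17: stall  regs: r0:3,r1:36,r2:Add2,r3:9,r4:Add1

STATUS = VALUE 36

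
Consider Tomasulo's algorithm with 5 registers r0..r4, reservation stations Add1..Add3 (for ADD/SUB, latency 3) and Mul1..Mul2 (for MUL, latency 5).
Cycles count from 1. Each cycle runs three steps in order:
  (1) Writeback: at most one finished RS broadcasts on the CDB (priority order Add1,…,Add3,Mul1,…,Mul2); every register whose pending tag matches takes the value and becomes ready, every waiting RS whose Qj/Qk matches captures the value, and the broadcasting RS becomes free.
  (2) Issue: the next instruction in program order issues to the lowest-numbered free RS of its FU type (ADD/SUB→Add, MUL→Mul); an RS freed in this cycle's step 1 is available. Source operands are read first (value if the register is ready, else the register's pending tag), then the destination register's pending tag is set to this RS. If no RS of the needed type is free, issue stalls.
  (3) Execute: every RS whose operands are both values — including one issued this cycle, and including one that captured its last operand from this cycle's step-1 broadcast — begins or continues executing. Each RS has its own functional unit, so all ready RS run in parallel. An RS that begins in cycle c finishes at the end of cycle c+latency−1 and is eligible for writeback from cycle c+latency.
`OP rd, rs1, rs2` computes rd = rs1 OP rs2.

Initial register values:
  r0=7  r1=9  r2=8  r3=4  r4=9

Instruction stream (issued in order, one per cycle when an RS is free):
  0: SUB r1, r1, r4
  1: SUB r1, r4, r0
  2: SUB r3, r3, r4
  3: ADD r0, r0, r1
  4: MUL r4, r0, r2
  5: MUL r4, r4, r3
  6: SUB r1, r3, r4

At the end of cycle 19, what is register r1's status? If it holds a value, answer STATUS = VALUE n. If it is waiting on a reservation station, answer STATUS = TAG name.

STATUS = TAG Add2

c1: issue SUB r1<-Add1 | r0:7,r1:Add1,r2:8,r3:4,r4:9
c2: issue SUB r1<-Add2 | r0:7,r1:Add2,r2:8,r3:4,r4:9
c3: issue SUB r3<-Add3 | r0:7,r1:Add2,r2:8,r3:Add3,r4:9
c4: CDB Add1=0; issue ADD r0<-Add1 | r0:Add1,r1:Add2,r2:8,r3:Add3,r4:9
c5: CDB Add2=2; issue MUL r4<-Mul1 | r0:Add1,r1:2,r2:8,r3:Add3,r4:Mul1
c6: CDB Add3=-5; issue MUL r4<-Mul2 | r0:Add1,r1:2,r2:8,r3:-5,r4:Mul2
c7: issue SUB r1<-Add2 | r0:Add1,r1:Add2,r2:8,r3:-5,r4:Mul2
c8: CDB Add1=9 | r0:9,r1:Add2,r2:8,r3:-5,r4:Mul2
c9: - | r0:9,r1:Add2,r2:8,r3:-5,r4:Mul2
c10: - | r0:9,r1:Add2,r2:8,r3:-5,r4:Mul2
c11: - | r0:9,r1:Add2,r2:8,r3:-5,r4:Mul2
c12: - | r0:9,r1:Add2,r2:8,r3:-5,r4:Mul2
c13: CDB Mul1=72 | r0:9,r1:Add2,r2:8,r3:-5,r4:Mul2
c14: - | r0:9,r1:Add2,r2:8,r3:-5,r4:Mul2
c15: - | r0:9,r1:Add2,r2:8,r3:-5,r4:Mul2
c16: - | r0:9,r1:Add2,r2:8,r3:-5,r4:Mul2
c17: - | r0:9,r1:Add2,r2:8,r3:-5,r4:Mul2
c18: CDB Mul2=-360 | r0:9,r1:Add2,r2:8,r3:-5,r4:-360
c19: - | r0:9,r1:Add2,r2:8,r3:-5,r4:-360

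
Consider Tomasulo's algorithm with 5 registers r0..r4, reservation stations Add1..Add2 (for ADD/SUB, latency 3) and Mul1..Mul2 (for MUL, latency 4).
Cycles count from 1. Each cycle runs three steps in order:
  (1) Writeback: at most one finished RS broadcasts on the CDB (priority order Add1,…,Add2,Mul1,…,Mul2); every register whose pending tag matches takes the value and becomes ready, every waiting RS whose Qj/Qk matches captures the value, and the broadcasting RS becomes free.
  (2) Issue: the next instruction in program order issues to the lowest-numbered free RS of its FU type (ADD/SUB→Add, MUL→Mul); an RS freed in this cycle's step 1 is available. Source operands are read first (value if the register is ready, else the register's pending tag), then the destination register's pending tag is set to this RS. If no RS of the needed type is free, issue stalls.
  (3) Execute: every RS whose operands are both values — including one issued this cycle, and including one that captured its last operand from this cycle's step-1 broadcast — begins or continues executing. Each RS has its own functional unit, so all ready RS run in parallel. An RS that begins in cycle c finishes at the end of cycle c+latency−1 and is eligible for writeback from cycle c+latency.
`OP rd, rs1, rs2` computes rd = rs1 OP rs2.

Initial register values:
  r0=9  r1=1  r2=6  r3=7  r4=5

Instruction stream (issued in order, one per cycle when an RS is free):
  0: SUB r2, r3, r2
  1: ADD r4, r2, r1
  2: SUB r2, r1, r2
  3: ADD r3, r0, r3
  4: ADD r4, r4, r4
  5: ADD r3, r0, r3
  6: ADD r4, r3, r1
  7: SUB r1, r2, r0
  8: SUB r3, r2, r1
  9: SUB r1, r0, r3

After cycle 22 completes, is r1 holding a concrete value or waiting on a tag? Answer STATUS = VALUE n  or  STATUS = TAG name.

STATUS = VALUE 0

cycle 1: issue SUB r2<-Add1 // r0:9,r1:1,r2:Add1,r3:7,r4:5
cycle 2: issue ADD r4<-Add2 // r0:9,r1:1,r2:Add1,r3:7,r4:Add2
cycle 3: stall // r0:9,r1:1,r2:Add1,r3:7,r4:Add2
cycle 4: CDB Add1=1; issue SUB r2<-Add1 // r0:9,r1:1,r2:Add1,r3:7,r4:Add2
cycle 5: stall // r0:9,r1:1,r2:Add1,r3:7,r4:Add2
cycle 6: stall // r0:9,r1:1,r2:Add1,r3:7,r4:Add2
cycle 7: CDB Add1=0; issue ADD r3<-Add1 // r0:9,r1:1,r2:0,r3:Add1,r4:Add2
cycle 8: CDB Add2=2; issue ADD r4<-Add2 // r0:9,r1:1,r2:0,r3:Add1,r4:Add2
cycle 9: stall // r0:9,r1:1,r2:0,r3:Add1,r4:Add2
cycle 10: CDB Add1=16; issue ADD r3<-Add1 // r0:9,r1:1,r2:0,r3:Add1,r4:Add2
cycle 11: CDB Add2=4; issue ADD r4<-Add2 // r0:9,r1:1,r2:0,r3:Add1,r4:Add2
cycle 12: stall // r0:9,r1:1,r2:0,r3:Add1,r4:Add2
cycle 13: CDB Add1=25; issue SUB r1<-Add1 // r0:9,r1:Add1,r2:0,r3:25,r4:Add2
cycle 14: stall // r0:9,r1:Add1,r2:0,r3:25,r4:Add2
cycle 15: stall // r0:9,r1:Add1,r2:0,r3:25,r4:Add2
cycle 16: CDB Add1=-9; issue SUB r3<-Add1 // r0:9,r1:-9,r2:0,r3:Add1,r4:Add2
cycle 17: CDB Add2=26; issue SUB r1<-Add2 // r0:9,r1:Add2,r2:0,r3:Add1,r4:26
cycle 18: - // r0:9,r1:Add2,r2:0,r3:Add1,r4:26
cycle 19: CDB Add1=9 // r0:9,r1:Add2,r2:0,r3:9,r4:26
cycle 20: - // r0:9,r1:Add2,r2:0,r3:9,r4:26
cycle 21: - // r0:9,r1:Add2,r2:0,r3:9,r4:26
cycle 22: CDB Add2=0 // r0:9,r1:0,r2:0,r3:9,r4:26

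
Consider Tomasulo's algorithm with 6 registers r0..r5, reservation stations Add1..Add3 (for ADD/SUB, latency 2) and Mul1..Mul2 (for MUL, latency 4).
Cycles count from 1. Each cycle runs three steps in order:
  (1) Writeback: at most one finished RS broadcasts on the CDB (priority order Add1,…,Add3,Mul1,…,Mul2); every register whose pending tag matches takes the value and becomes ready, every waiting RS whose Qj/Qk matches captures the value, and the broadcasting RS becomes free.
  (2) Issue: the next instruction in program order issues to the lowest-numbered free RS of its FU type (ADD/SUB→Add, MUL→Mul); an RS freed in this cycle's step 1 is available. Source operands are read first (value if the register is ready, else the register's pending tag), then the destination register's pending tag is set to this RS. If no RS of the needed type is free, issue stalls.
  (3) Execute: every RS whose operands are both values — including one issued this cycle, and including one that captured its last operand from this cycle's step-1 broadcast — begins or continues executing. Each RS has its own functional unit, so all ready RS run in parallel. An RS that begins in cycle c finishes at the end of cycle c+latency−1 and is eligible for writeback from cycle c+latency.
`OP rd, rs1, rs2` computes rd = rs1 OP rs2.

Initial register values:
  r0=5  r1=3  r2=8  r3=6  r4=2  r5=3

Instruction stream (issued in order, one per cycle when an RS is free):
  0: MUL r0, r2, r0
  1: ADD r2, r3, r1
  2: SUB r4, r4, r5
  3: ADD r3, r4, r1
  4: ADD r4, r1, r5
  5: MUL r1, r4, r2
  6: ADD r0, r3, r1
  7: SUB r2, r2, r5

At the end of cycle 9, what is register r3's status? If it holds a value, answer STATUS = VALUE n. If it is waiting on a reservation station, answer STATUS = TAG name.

STATUS = VALUE 2

c1: issue MUL r0<-Mul1 | r0:Mul1,r1:3,r2:8,r3:6,r4:2,r5:3
c2: issue ADD r2<-Add1 | r0:Mul1,r1:3,r2:Add1,r3:6,r4:2,r5:3
c3: issue SUB r4<-Add2 | r0:Mul1,r1:3,r2:Add1,r3:6,r4:Add2,r5:3
c4: CDB Add1=9; issue ADD r3<-Add1 | r0:Mul1,r1:3,r2:9,r3:Add1,r4:Add2,r5:3
c5: CDB Add2=-1; issue ADD r4<-Add2 | r0:Mul1,r1:3,r2:9,r3:Add1,r4:Add2,r5:3
c6: CDB Mul1=40; issue MUL r1<-Mul1 | r0:40,r1:Mul1,r2:9,r3:Add1,r4:Add2,r5:3
c7: CDB Add1=2; issue ADD r0<-Add1 | r0:Add1,r1:Mul1,r2:9,r3:2,r4:Add2,r5:3
c8: CDB Add2=6; issue SUB r2<-Add2 | r0:Add1,r1:Mul1,r2:Add2,r3:2,r4:6,r5:3
c9: - | r0:Add1,r1:Mul1,r2:Add2,r3:2,r4:6,r5:3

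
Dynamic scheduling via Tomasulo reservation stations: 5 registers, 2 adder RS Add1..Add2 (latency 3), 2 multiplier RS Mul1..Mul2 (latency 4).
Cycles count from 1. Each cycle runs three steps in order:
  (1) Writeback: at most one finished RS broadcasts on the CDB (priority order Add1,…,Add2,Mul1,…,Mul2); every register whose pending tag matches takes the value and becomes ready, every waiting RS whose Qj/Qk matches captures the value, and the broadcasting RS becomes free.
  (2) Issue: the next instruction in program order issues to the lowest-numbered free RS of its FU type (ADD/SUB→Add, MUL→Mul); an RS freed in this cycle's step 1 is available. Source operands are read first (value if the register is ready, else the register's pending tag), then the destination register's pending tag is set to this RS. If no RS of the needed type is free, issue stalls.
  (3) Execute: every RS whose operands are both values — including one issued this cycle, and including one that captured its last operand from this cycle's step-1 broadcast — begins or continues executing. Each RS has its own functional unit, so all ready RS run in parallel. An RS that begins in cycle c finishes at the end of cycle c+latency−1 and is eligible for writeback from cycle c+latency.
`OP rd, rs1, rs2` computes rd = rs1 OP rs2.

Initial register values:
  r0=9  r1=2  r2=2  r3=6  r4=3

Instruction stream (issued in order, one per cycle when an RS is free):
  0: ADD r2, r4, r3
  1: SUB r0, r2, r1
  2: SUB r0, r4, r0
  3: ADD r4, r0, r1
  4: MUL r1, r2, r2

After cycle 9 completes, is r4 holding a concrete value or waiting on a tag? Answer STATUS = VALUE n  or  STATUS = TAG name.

  c1: issue ADD r2<-Add1  regs: r0:9,r1:2,r2:Add1,r3:6,r4:3
  c2: issue SUB r0<-Add2  regs: r0:Add2,r1:2,r2:Add1,r3:6,r4:3
  c3: stall  regs: r0:Add2,r1:2,r2:Add1,r3:6,r4:3
  c4: CDB Add1=9; issue SUB r0<-Add1  regs: r0:Add1,r1:2,r2:9,r3:6,r4:3
  c5: stall  regs: r0:Add1,r1:2,r2:9,r3:6,r4:3
  c6: stall  regs: r0:Add1,r1:2,r2:9,r3:6,r4:3
  c7: CDB Add2=7; issue ADD r4<-Add2  regs: r0:Add1,r1:2,r2:9,r3:6,r4:Add2
  c8: issue MUL r1<-Mul1  regs: r0:Add1,r1:Mul1,r2:9,r3:6,r4:Add2
  c9: -  regs: r0:Add1,r1:Mul1,r2:9,r3:6,r4:Add2

STATUS = TAG Add2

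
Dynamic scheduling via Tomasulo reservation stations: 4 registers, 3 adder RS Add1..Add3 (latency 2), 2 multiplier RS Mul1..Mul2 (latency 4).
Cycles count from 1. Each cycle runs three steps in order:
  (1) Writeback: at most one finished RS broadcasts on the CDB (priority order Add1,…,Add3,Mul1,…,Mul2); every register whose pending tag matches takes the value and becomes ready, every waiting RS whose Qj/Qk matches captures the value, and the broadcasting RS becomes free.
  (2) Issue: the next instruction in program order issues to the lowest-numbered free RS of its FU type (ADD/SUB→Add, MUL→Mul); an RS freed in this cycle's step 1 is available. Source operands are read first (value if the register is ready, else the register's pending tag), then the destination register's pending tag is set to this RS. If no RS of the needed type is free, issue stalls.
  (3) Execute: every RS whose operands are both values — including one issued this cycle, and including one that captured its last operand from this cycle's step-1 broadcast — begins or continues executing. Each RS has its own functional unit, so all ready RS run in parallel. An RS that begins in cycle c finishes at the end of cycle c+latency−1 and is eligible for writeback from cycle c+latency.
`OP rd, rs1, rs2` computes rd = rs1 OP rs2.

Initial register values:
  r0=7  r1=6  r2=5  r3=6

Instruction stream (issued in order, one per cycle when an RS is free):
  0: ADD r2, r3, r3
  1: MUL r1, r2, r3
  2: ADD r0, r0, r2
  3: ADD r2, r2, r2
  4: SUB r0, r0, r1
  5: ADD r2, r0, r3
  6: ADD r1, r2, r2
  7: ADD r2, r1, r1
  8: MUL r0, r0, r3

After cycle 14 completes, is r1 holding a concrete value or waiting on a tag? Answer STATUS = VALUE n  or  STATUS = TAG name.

cycle 1: issue ADD r2<-Add1 // r0:7,r1:6,r2:Add1,r3:6
cycle 2: issue MUL r1<-Mul1 // r0:7,r1:Mul1,r2:Add1,r3:6
cycle 3: CDB Add1=12; issue ADD r0<-Add1 // r0:Add1,r1:Mul1,r2:12,r3:6
cycle 4: issue ADD r2<-Add2 // r0:Add1,r1:Mul1,r2:Add2,r3:6
cycle 5: CDB Add1=19; issue SUB r0<-Add1 // r0:Add1,r1:Mul1,r2:Add2,r3:6
cycle 6: CDB Add2=24; issue ADD r2<-Add2 // r0:Add1,r1:Mul1,r2:Add2,r3:6
cycle 7: CDB Mul1=72; issue ADD r1<-Add3 // r0:Add1,r1:Add3,r2:Add2,r3:6
cycle 8: stall // r0:Add1,r1:Add3,r2:Add2,r3:6
cycle 9: CDB Add1=-53; issue ADD r2<-Add1 // r0:-53,r1:Add3,r2:Add1,r3:6
cycle 10: issue MUL r0<-Mul1 // r0:Mul1,r1:Add3,r2:Add1,r3:6
cycle 11: CDB Add2=-47 // r0:Mul1,r1:Add3,r2:Add1,r3:6
cycle 12: - // r0:Mul1,r1:Add3,r2:Add1,r3:6
cycle 13: CDB Add3=-94 // r0:Mul1,r1:-94,r2:Add1,r3:6
cycle 14: CDB Mul1=-318 // r0:-318,r1:-94,r2:Add1,r3:6

STATUS = VALUE -94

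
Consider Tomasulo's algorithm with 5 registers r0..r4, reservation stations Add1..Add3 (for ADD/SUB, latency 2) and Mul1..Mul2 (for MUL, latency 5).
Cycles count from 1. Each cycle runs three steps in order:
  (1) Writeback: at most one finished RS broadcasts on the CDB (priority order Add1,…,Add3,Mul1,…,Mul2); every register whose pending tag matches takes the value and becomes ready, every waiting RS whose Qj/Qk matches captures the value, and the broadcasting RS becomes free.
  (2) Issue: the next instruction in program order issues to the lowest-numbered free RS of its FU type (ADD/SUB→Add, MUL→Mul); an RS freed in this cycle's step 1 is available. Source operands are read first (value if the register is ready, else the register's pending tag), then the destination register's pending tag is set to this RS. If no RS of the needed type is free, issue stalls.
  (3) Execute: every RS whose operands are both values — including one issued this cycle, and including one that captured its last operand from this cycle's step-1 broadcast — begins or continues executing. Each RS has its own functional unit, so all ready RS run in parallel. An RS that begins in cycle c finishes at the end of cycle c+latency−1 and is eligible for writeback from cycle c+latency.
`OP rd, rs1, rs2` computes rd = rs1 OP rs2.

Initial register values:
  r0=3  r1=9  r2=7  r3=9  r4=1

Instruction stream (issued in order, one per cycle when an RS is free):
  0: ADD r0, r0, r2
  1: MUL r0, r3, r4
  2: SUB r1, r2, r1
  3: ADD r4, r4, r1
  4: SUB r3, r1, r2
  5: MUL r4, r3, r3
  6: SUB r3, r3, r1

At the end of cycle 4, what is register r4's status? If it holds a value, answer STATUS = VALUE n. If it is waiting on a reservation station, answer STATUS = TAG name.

STATUS = TAG Add2

  c1: issue ADD r0<-Add1  regs: r0:Add1,r1:9,r2:7,r3:9,r4:1
  c2: issue MUL r0<-Mul1  regs: r0:Mul1,r1:9,r2:7,r3:9,r4:1
  c3: CDB Add1=10; issue SUB r1<-Add1  regs: r0:Mul1,r1:Add1,r2:7,r3:9,r4:1
  c4: issue ADD r4<-Add2  regs: r0:Mul1,r1:Add1,r2:7,r3:9,r4:Add2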